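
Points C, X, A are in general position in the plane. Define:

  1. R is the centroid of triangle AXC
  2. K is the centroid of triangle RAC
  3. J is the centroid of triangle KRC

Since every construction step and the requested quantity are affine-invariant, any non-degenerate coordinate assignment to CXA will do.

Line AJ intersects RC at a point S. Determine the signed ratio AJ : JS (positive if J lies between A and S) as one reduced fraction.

Choose coordinates C = (0, 0), X = (1, 0), A = (0, 1).
1. R is the centroid of triangle AXC ⇒ R = (1/3, 1/3)
2. K is the centroid of triangle RAC ⇒ K = (1/9, 4/9)
3. J is the centroid of triangle KRC ⇒ J = (4/27, 7/27)
line AJ meets RC at S = (1/6, 1/6)
J = A + t·(S−A) with t = 8/9, so AJ:JS = 8/9:1/9

AJ:JS = 8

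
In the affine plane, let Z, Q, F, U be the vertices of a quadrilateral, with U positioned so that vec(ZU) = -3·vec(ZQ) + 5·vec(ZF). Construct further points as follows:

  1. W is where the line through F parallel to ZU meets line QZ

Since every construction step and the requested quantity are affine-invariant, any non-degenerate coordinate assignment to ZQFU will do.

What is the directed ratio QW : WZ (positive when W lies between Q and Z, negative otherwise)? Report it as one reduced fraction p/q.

Set Z = (0, 0), Q = (1, 0), F = (0, 1), U = (-3, 5); any affine frame gives the same invariant.
1. W is where the line through F parallel to ZU meets line QZ ⇒ W = (3/5, 0)
W = Q + t·(Z−Q) with t = 2/5, so QW:WZ = t:(1−t) = 2/5:3/5

QW:WZ = 2/3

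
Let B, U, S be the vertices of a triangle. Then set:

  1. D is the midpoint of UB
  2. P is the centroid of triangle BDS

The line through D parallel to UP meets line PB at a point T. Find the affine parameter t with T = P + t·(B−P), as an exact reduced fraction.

Set B = (0, 0), U = (1, 0), S = (0, 1); any affine frame gives the same invariant.
1. D is the midpoint of UB ⇒ D = (1/2, 0)
2. P is the centroid of triangle BDS ⇒ P = (1/6, 1/3)
through D parallel to UP: direction (-5/6, 1/3); meets PB at T = (1/12, 1/6)
T = P + t·(B−P) with t = 1/2

t = 1/2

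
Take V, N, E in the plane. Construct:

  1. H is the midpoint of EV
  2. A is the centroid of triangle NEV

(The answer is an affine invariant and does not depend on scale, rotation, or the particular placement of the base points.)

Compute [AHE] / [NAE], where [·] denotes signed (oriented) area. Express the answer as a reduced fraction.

[AHE]:[NAE] = 1/2

Choose coordinates V = (0, 0), N = (1, 0), E = (0, 1).
1. H is the midpoint of EV ⇒ H = (0, 1/2)
2. A is the centroid of triangle NEV ⇒ A = (1/3, 1/3)
2·[AHE] = -1/6, 2·[NAE] = -1/3
[AHE]:[NAE] = -1/6:-1/3 = 1/2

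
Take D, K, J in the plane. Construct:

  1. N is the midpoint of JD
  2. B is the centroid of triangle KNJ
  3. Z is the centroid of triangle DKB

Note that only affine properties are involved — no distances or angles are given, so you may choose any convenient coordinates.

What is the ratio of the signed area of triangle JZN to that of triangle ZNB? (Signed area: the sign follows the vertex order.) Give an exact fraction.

Work in coordinates with D = (0, 0), K = (1, 0), J = (0, 1).
1. N is the midpoint of JD ⇒ N = (0, 1/2)
2. B is the centroid of triangle KNJ ⇒ B = (1/3, 1/2)
3. Z is the centroid of triangle DKB ⇒ Z = (4/9, 1/6)
2·[JZN] = -2/9, 2·[ZNB] = -1/9
[JZN]:[ZNB] = -2/9:-1/9 = 2

[JZN]:[ZNB] = 2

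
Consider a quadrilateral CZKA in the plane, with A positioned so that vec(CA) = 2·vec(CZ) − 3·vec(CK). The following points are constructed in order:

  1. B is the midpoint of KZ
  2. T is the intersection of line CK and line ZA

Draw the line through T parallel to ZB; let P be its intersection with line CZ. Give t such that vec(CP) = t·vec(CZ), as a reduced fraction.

t = 3

Work in coordinates with C = (0, 0), Z = (1, 0), K = (0, 1), A = (2, -3).
1. B is the midpoint of KZ ⇒ B = (1/2, 1/2)
2. T is the intersection of line CK and line ZA ⇒ T = (0, 3)
through T parallel to ZB: direction (-1/2, 1/2); meets CZ at P = (3, 0)
P = C + t·(Z−C) with t = 3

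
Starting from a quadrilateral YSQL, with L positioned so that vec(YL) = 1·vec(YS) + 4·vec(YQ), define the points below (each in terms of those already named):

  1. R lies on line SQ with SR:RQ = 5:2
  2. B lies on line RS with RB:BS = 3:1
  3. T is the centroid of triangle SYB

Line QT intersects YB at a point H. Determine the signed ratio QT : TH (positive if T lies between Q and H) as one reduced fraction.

QT:TH = -74/5

Set Y = (0, 0), S = (1, 0), Q = (0, 1), L = (1, 4); any affine frame gives the same invariant.
1. R lies on line SQ with SR:RQ = 5:2 ⇒ R = (2/7, 5/7)
2. B lies on line RS with RB:BS = 3:1 ⇒ B = (23/28, 5/28)
3. T is the centroid of triangle SYB ⇒ T = (17/28, 5/84)
line QT meets YB at H = (1173/2072, 255/2072)
T = Q + t·(H−Q) with t = 74/69, so QT:TH = 74/69:-5/69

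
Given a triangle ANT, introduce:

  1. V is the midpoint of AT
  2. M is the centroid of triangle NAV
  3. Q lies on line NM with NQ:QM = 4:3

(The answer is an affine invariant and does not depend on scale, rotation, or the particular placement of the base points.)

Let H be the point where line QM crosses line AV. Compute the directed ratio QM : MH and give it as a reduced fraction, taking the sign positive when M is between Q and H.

Choose coordinates A = (0, 0), N = (1, 0), T = (0, 1).
1. V is the midpoint of AT ⇒ V = (0, 1/2)
2. M is the centroid of triangle NAV ⇒ M = (1/3, 1/6)
3. Q lies on line NM with NQ:QM = 4:3 ⇒ Q = (13/21, 2/21)
line QM meets AV at H = (0, 1/4)
M = Q + t·(H−Q) with t = 6/13, so QM:MH = 6/13:7/13

QM:MH = 6/7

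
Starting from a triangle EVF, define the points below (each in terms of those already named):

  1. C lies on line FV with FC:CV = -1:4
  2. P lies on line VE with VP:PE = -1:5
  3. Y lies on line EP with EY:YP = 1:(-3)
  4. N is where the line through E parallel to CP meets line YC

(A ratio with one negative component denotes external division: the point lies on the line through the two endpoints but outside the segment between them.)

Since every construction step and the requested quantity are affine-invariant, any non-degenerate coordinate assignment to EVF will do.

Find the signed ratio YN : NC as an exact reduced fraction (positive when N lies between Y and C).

Choose coordinates E = (0, 0), V = (1, 0), F = (0, 1).
1. C lies on line FV with FC:CV = -1:4 ⇒ C = (-1/3, 4/3)
2. P lies on line VE with VP:PE = -1:5 ⇒ P = (5/4, 0)
3. Y lies on line EP with EY:YP = 1:(-3) ⇒ Y = (-5/8, 0)
4. N is where the line through E parallel to CP meets line YC ⇒ N = (-19/36, 4/9)
N = Y + t·(C−Y) with t = 1/3, so YN:NC = t:(1−t) = 1/3:2/3

YN:NC = 1/2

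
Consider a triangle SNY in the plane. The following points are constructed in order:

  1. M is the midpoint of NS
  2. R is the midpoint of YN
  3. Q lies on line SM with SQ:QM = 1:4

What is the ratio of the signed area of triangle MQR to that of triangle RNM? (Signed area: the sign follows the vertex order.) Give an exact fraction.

[MQR]:[RNM] = 4/5

Set S = (0, 0), N = (1, 0), Y = (0, 1); any affine frame gives the same invariant.
1. M is the midpoint of NS ⇒ M = (1/2, 0)
2. R is the midpoint of YN ⇒ R = (1/2, 1/2)
3. Q lies on line SM with SQ:QM = 1:4 ⇒ Q = (1/10, 0)
2·[MQR] = -1/5, 2·[RNM] = -1/4
[MQR]:[RNM] = -1/5:-1/4 = 4/5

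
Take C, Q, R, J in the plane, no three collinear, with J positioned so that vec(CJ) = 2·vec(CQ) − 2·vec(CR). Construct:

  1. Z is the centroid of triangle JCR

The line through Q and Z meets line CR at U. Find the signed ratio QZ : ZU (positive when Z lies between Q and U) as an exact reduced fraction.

QZ:ZU = 1/2

Assign C = (0, 0), Q = (1, 0), R = (0, 1), J = (2, -2) — the answer is frame-independent, so this choice is without loss of generality.
1. Z is the centroid of triangle JCR ⇒ Z = (2/3, -1/3)
line QZ meets CR at U = (0, -1)
Z = Q + t·(U−Q) with t = 1/3, so QZ:ZU = 1/3:2/3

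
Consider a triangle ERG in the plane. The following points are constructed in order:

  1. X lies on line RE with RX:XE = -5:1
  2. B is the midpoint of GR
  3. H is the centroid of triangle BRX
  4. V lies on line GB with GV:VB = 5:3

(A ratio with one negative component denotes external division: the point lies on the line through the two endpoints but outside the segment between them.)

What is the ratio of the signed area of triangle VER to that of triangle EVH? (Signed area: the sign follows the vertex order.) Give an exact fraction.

Work in coordinates with E = (0, 0), R = (1, 0), G = (0, 1).
1. X lies on line RE with RX:XE = -5:1 ⇒ X = (-1/4, 0)
2. B is the midpoint of GR ⇒ B = (1/2, 1/2)
3. H is the centroid of triangle BRX ⇒ H = (5/12, 1/6)
4. V lies on line GB with GV:VB = 5:3 ⇒ V = (5/16, 11/16)
2·[VER] = 11/16, 2·[EVH] = -15/64
[VER]:[EVH] = 11/16:-15/64 = -44/15

[VER]:[EVH] = -44/15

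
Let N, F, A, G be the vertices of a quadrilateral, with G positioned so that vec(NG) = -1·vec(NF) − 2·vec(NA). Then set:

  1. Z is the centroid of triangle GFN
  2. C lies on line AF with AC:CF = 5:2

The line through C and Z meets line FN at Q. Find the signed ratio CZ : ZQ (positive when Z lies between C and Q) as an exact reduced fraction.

Work in coordinates with N = (0, 0), F = (1, 0), A = (0, 1), G = (-1, -2).
1. Z is the centroid of triangle GFN ⇒ Z = (0, -2/3)
2. C lies on line AF with AC:CF = 5:2 ⇒ C = (5/7, 2/7)
line CZ meets FN at Q = (1/2, 0)
Z = C + t·(Q−C) with t = 10/3, so CZ:ZQ = 10/3:-7/3

CZ:ZQ = -10/7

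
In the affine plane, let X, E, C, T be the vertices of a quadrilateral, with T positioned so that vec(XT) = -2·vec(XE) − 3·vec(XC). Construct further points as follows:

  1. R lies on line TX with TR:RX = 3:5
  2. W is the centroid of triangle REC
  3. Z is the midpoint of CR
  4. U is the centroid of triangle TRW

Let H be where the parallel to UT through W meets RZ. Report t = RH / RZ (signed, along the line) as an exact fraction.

t = -4/23

Assign X = (0, 0), E = (1, 0), C = (0, 1), T = (-2, -3) — the answer is frame-independent, so this choice is without loss of generality.
1. R lies on line TX with TR:RX = 3:5 ⇒ R = (-5/4, -15/8)
2. W is the centroid of triangle REC ⇒ W = (-1/12, -7/24)
3. Z is the midpoint of CR ⇒ Z = (-5/8, -7/16)
4. U is the centroid of triangle TRW ⇒ U = (-10/9, -31/18)
through W parallel to UT: direction (-8/9, -23/18); meets RZ at H = (-125/92, -17/8)
H = R + t·(Z−R) with t = -4/23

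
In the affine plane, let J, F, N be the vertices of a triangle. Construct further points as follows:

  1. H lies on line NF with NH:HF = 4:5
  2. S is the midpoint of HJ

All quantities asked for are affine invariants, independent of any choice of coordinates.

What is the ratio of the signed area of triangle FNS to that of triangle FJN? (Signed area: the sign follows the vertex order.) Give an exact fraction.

Set J = (0, 0), F = (1, 0), N = (0, 1); any affine frame gives the same invariant.
1. H lies on line NF with NH:HF = 4:5 ⇒ H = (4/9, 5/9)
2. S is the midpoint of HJ ⇒ S = (2/9, 5/18)
2·[FNS] = 1/2, 2·[FJN] = -1
[FNS]:[FJN] = 1/2:-1 = -1/2

[FNS]:[FJN] = -1/2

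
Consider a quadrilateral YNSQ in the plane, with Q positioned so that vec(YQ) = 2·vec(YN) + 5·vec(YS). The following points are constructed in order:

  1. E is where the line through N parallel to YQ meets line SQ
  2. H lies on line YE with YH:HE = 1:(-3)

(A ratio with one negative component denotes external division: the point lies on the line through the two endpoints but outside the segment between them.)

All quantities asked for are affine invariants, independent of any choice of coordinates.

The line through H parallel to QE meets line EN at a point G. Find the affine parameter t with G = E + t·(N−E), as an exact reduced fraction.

Assign Y = (0, 0), N = (1, 0), S = (0, 1), Q = (2, 5) — the answer is frame-independent, so this choice is without loss of generality.
1. E is where the line through N parallel to YQ meets line SQ ⇒ E = (7, 15)
2. H lies on line YE with YH:HE = 1:(-3) ⇒ H = (-7/2, -15/2)
through H parallel to QE: direction (5, 10); meets EN at G = (4, 15/2)
G = E + t·(N−E) with t = 1/2

t = 1/2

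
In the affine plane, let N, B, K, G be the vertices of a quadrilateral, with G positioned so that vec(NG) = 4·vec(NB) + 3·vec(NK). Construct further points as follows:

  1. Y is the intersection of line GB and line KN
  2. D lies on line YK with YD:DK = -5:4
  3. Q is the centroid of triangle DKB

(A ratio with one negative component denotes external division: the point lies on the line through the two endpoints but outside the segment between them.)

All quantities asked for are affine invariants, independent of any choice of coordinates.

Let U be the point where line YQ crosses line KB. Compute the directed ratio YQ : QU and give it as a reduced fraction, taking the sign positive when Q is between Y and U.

Choose coordinates N = (0, 0), B = (1, 0), K = (0, 1), G = (4, 3).
1. Y is the intersection of line GB and line KN ⇒ Y = (0, -1)
2. D lies on line YK with YD:DK = -5:4 ⇒ D = (0, 9)
3. Q is the centroid of triangle DKB ⇒ Q = (1/3, 10/3)
line YQ meets KB at U = (1/7, 6/7)
Q = Y + t·(U−Y) with t = 7/3, so YQ:QU = 7/3:-4/3

YQ:QU = -7/4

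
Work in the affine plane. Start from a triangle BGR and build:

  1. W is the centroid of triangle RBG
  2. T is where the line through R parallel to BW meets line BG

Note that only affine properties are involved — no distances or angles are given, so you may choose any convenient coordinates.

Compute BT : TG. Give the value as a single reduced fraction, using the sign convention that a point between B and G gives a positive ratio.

BT:TG = -1/2

Set B = (0, 0), G = (1, 0), R = (0, 1); any affine frame gives the same invariant.
1. W is the centroid of triangle RBG ⇒ W = (1/3, 1/3)
2. T is where the line through R parallel to BW meets line BG ⇒ T = (-1, 0)
T = B + t·(G−B) with t = -1, so BT:TG = t:(1−t) = -1:2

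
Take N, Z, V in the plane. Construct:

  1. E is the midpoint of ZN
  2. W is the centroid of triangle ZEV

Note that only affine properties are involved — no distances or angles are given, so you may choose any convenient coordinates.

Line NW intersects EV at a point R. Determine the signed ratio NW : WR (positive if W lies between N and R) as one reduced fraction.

Set N = (0, 0), Z = (1, 0), V = (0, 1); any affine frame gives the same invariant.
1. E is the midpoint of ZN ⇒ E = (1/2, 0)
2. W is the centroid of triangle ZEV ⇒ W = (1/2, 1/3)
line NW meets EV at R = (3/8, 1/4)
W = N + t·(R−N) with t = 4/3, so NW:WR = 4/3:-1/3

NW:WR = -4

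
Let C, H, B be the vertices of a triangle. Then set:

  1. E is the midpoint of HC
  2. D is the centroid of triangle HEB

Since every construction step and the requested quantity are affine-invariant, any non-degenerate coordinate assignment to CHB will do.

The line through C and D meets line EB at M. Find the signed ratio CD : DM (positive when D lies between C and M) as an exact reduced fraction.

CD:DM = -4

Assign C = (0, 0), H = (1, 0), B = (0, 1) — the answer is frame-independent, so this choice is without loss of generality.
1. E is the midpoint of HC ⇒ E = (1/2, 0)
2. D is the centroid of triangle HEB ⇒ D = (1/2, 1/3)
line CD meets EB at M = (3/8, 1/4)
D = C + t·(M−C) with t = 4/3, so CD:DM = 4/3:-1/3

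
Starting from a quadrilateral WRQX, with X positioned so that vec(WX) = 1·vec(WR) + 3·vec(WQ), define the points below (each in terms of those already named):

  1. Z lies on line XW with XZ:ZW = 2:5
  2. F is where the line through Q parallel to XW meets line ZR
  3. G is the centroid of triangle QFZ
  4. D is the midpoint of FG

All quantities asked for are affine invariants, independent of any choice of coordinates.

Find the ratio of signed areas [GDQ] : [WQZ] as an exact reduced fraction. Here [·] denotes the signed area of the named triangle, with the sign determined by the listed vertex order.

Work in coordinates with W = (0, 0), R = (1, 0), Q = (0, 1), X = (1, 3).
1. Z lies on line XW with XZ:ZW = 2:5 ⇒ Z = (5/7, 15/7)
2. F is where the line through Q parallel to XW meets line ZR ⇒ F = (13/21, 20/7)
3. G is the centroid of triangle QFZ ⇒ G = (4/9, 2)
4. D is the midpoint of FG ⇒ D = (67/126, 17/7)
2·[GDQ] = 13/126, 2·[WQZ] = -5/7
[GDQ]:[WQZ] = 13/126:-5/7 = -13/90

[GDQ]:[WQZ] = -13/90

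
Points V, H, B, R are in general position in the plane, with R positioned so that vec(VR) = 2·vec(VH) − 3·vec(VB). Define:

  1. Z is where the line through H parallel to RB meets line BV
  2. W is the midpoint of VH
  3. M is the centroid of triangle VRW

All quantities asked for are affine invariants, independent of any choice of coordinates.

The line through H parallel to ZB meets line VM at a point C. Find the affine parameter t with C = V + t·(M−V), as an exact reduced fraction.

t = 6/5

Work in coordinates with V = (0, 0), H = (1, 0), B = (0, 1), R = (2, -3).
1. Z is where the line through H parallel to RB meets line BV ⇒ Z = (0, 2)
2. W is the midpoint of VH ⇒ W = (1/2, 0)
3. M is the centroid of triangle VRW ⇒ M = (5/6, -1)
through H parallel to ZB: direction (0, -1); meets VM at C = (1, -6/5)
C = V + t·(M−V) with t = 6/5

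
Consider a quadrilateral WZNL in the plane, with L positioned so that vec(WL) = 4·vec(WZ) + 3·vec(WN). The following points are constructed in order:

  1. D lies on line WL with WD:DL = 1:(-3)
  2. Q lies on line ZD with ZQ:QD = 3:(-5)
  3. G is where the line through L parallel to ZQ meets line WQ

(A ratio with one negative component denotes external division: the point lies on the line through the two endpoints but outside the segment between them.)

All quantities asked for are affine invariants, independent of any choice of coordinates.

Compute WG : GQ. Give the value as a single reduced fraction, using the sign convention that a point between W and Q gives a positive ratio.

Work in coordinates with W = (0, 0), Z = (1, 0), N = (0, 1), L = (4, 3).
1. D lies on line WL with WD:DL = 1:(-3) ⇒ D = (-2, -3/2)
2. Q lies on line ZD with ZQ:QD = 3:(-5) ⇒ Q = (11/2, 9/4)
3. G is where the line through L parallel to ZQ meets line WQ ⇒ G = (-11, -9/2)
G = W + t·(Q−W) with t = -2, so WG:GQ = t:(1−t) = -2:3

WG:GQ = -2/3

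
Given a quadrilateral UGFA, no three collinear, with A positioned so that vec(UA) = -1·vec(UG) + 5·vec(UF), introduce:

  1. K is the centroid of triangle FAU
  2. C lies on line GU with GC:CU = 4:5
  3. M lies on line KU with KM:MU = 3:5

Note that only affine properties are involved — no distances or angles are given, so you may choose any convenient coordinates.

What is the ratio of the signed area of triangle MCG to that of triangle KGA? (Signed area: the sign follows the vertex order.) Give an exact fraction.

Choose coordinates U = (0, 0), G = (1, 0), F = (0, 1), A = (-1, 5).
1. K is the centroid of triangle FAU ⇒ K = (-1/3, 2)
2. C lies on line GU with GC:CU = 4:5 ⇒ C = (5/9, 0)
3. M lies on line KU with KM:MU = 3:5 ⇒ M = (-5/24, 5/4)
2·[MCG] = 5/9, 2·[KGA] = 8/3
[MCG]:[KGA] = 5/9:8/3 = 5/24

[MCG]:[KGA] = 5/24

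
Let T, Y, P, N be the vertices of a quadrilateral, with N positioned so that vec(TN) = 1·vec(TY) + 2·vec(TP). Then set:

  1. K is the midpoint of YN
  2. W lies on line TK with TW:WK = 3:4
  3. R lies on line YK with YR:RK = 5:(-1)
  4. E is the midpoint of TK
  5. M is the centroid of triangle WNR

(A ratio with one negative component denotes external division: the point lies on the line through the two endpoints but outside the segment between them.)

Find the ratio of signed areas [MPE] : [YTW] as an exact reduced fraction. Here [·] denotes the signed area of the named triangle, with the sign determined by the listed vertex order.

Work in coordinates with T = (0, 0), Y = (1, 0), P = (0, 1), N = (1, 2).
1. K is the midpoint of YN ⇒ K = (1, 1)
2. W lies on line TK with TW:WK = 3:4 ⇒ W = (3/7, 3/7)
3. R lies on line YK with YR:RK = 5:(-1) ⇒ R = (1, 5/4)
4. E is the midpoint of TK ⇒ E = (1/2, 1/2)
5. M is the centroid of triangle WNR ⇒ M = (17/21, 103/84)
2·[MPE] = 29/56, 2·[YTW] = -3/7
[MPE]:[YTW] = 29/56:-3/7 = -29/24

[MPE]:[YTW] = -29/24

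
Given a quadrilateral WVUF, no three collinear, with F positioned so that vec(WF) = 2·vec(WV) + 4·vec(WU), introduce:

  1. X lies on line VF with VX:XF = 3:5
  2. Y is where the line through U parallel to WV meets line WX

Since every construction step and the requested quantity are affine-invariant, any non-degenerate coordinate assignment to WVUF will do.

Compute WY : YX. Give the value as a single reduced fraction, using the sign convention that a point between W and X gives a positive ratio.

WY:YX = 2

Assign W = (0, 0), V = (1, 0), U = (0, 1), F = (2, 4) — the answer is frame-independent, so this choice is without loss of generality.
1. X lies on line VF with VX:XF = 3:5 ⇒ X = (11/8, 3/2)
2. Y is where the line through U parallel to WV meets line WX ⇒ Y = (11/12, 1)
Y = W + t·(X−W) with t = 2/3, so WY:YX = t:(1−t) = 2/3:1/3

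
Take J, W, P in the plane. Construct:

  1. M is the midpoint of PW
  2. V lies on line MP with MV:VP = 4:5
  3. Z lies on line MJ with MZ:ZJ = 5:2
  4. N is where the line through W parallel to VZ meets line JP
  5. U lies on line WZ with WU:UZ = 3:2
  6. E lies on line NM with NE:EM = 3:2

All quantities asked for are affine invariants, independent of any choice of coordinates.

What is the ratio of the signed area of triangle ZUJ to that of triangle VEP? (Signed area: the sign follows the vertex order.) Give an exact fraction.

[ZUJ]:[VEP] = 17/175

Assign J = (0, 0), W = (1, 0), P = (0, 1) — the answer is frame-independent, so this choice is without loss of generality.
1. M is the midpoint of PW ⇒ M = (1/2, 1/2)
2. V lies on line MP with MV:VP = 4:5 ⇒ V = (5/18, 13/18)
3. Z lies on line MJ with MZ:ZJ = 5:2 ⇒ Z = (1/7, 1/7)
4. N is where the line through W parallel to VZ meets line JP ⇒ N = (0, -73/17)
5. U lies on line WZ with WU:UZ = 3:2 ⇒ U = (17/35, 3/35)
6. E lies on line NM with NE:EM = 3:2 ⇒ E = (3/10, -241/170)
2·[ZUJ] = -2/35, 2·[VEP] = -10/17
[ZUJ]:[VEP] = -2/35:-10/17 = 17/175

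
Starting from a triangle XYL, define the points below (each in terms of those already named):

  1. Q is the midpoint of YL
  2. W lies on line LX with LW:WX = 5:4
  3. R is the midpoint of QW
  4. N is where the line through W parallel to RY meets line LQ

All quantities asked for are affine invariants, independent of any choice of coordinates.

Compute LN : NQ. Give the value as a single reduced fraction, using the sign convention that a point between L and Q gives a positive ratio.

Set X = (0, 0), Y = (1, 0), L = (0, 1); any affine frame gives the same invariant.
1. Q is the midpoint of YL ⇒ Q = (1/2, 1/2)
2. W lies on line LX with LW:WX = 5:4 ⇒ W = (0, 4/9)
3. R is the midpoint of QW ⇒ R = (1/4, 17/36)
4. N is where the line through W parallel to RY meets line LQ ⇒ N = (3/2, -1/2)
N = L + t·(Q−L) with t = 3, so LN:NQ = t:(1−t) = 3:-2

LN:NQ = -3/2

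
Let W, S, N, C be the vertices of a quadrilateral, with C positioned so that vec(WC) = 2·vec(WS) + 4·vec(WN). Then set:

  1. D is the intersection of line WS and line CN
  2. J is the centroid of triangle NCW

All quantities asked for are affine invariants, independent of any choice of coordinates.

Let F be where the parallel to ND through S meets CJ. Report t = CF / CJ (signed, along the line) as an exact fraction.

Assign W = (0, 0), S = (1, 0), N = (0, 1), C = (2, 4) — the answer is frame-independent, so this choice is without loss of generality.
1. D is the intersection of line WS and line CN ⇒ D = (-2/3, 0)
2. J is the centroid of triangle NCW ⇒ J = (2/3, 5/3)
through S parallel to ND: direction (-2/3, -1); meets CJ at F = (-8, -27/2)
F = C + t·(J−C) with t = 15/2

t = 15/2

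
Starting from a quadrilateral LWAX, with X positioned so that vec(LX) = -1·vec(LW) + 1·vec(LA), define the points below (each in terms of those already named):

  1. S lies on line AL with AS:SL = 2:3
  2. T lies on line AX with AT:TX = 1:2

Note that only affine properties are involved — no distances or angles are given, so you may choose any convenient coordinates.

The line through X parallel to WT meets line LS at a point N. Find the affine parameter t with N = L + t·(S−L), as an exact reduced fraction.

Work in coordinates with L = (0, 0), W = (1, 0), A = (0, 1), X = (-1, 1).
1. S lies on line AL with AS:SL = 2:3 ⇒ S = (0, 3/5)
2. T lies on line AX with AT:TX = 1:2 ⇒ T = (-1/3, 1)
through X parallel to WT: direction (-4/3, 1); meets LS at N = (0, 1/4)
N = L + t·(S−L) with t = 5/12

t = 5/12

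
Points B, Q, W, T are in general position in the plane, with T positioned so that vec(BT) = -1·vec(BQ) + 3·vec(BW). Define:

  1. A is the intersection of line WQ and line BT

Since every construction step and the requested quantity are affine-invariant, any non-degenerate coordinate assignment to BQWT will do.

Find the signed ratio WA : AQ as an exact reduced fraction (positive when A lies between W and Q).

Work in coordinates with B = (0, 0), Q = (1, 0), W = (0, 1), T = (-1, 3).
1. A is the intersection of line WQ and line BT ⇒ A = (-1/2, 3/2)
A = W + t·(Q−W) with t = -1/2, so WA:AQ = t:(1−t) = -1/2:3/2

WA:AQ = -1/3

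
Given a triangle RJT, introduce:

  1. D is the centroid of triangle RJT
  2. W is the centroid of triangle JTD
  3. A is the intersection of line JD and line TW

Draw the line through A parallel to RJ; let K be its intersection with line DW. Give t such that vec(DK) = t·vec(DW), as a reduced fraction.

Set R = (0, 0), J = (1, 0), T = (0, 1); any affine frame gives the same invariant.
1. D is the centroid of triangle RJT ⇒ D = (1/3, 1/3)
2. W is the centroid of triangle JTD ⇒ W = (4/9, 4/9)
3. A is the intersection of line JD and line TW ⇒ A = (2/3, 1/6)
through A parallel to RJ: direction (1, 0); meets DW at K = (1/6, 1/6)
K = D + t·(W−D) with t = -3/2

t = -3/2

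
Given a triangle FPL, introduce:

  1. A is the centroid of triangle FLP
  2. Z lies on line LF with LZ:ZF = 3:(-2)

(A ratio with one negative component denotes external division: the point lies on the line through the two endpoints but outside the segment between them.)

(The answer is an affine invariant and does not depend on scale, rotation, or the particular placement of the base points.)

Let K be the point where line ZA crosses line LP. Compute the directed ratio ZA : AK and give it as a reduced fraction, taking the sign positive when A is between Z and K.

Assign F = (0, 0), P = (1, 0), L = (0, 1) — the answer is frame-independent, so this choice is without loss of generality.
1. A is the centroid of triangle FLP ⇒ A = (1/3, 1/3)
2. Z lies on line LF with LZ:ZF = 3:(-2) ⇒ Z = (0, -2)
line ZA meets LP at K = (3/8, 5/8)
A = Z + t·(K−Z) with t = 8/9, so ZA:AK = 8/9:1/9

ZA:AK = 8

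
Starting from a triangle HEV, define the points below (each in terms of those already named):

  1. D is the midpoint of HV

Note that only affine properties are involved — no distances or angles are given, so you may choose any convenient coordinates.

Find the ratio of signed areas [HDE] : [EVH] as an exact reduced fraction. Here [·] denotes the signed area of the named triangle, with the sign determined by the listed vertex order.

[HDE]:[EVH] = -1/2

Work in coordinates with H = (0, 0), E = (1, 0), V = (0, 1).
1. D is the midpoint of HV ⇒ D = (0, 1/2)
2·[HDE] = -1/2, 2·[EVH] = 1
[HDE]:[EVH] = -1/2:1 = -1/2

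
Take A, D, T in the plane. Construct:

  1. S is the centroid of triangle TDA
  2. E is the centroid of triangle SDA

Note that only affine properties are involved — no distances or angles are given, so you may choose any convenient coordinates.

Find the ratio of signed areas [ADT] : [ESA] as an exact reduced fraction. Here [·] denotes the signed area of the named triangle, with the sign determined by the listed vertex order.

Set A = (0, 0), D = (1, 0), T = (0, 1); any affine frame gives the same invariant.
1. S is the centroid of triangle TDA ⇒ S = (1/3, 1/3)
2. E is the centroid of triangle SDA ⇒ E = (4/9, 1/9)
2·[ADT] = 1, 2·[ESA] = 1/9
[ADT]:[ESA] = 1:1/9 = 9

[ADT]:[ESA] = 9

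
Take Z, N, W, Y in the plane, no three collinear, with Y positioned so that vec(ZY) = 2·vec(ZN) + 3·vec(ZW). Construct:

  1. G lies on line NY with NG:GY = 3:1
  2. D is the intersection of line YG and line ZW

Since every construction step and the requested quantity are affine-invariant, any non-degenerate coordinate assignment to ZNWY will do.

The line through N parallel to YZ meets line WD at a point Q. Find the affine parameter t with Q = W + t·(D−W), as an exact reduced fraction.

t = 5/8

Choose coordinates Z = (0, 0), N = (1, 0), W = (0, 1), Y = (2, 3).
1. G lies on line NY with NG:GY = 3:1 ⇒ G = (7/4, 9/4)
2. D is the intersection of line YG and line ZW ⇒ D = (0, -3)
through N parallel to YZ: direction (-2, -3); meets WD at Q = (0, -3/2)
Q = W + t·(D−W) with t = 5/8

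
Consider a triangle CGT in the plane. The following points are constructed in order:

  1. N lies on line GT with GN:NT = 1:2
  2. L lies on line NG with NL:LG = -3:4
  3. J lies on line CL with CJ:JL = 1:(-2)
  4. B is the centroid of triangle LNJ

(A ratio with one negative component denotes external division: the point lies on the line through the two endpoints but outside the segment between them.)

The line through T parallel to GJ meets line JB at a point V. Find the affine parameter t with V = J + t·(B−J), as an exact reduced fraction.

Set C = (0, 0), G = (1, 0), T = (0, 1); any affine frame gives the same invariant.
1. N lies on line GT with GN:NT = 1:2 ⇒ N = (2/3, 1/3)
2. L lies on line NG with NL:LG = -3:4 ⇒ L = (-1/3, 4/3)
3. J lies on line CL with CJ:JL = 1:(-2) ⇒ J = (1/3, -4/3)
4. B is the centroid of triangle LNJ ⇒ B = (2/9, 1/9)
through T parallel to GJ: direction (-2/3, -4/3); meets JB at V = (2/15, 19/15)
V = J + t·(B−J) with t = 9/5

t = 9/5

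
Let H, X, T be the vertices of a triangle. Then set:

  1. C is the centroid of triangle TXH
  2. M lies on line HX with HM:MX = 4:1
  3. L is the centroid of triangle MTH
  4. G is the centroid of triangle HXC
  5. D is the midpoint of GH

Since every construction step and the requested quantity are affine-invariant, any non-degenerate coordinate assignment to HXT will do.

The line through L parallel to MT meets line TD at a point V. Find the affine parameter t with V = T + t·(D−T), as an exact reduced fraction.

Assign H = (0, 0), X = (1, 0), T = (0, 1) — the answer is frame-independent, so this choice is without loss of generality.
1. C is the centroid of triangle TXH ⇒ C = (1/3, 1/3)
2. M lies on line HX with HM:MX = 4:1 ⇒ M = (4/5, 0)
3. L is the centroid of triangle MTH ⇒ L = (4/15, 1/3)
4. G is the centroid of triangle HXC ⇒ G = (4/9, 1/9)
5. D is the midpoint of GH ⇒ D = (2/9, 1/18)
through L parallel to MT: direction (-4/5, 1); meets TD at V = (1/9, 19/36)
V = T + t·(D−T) with t = 1/2

t = 1/2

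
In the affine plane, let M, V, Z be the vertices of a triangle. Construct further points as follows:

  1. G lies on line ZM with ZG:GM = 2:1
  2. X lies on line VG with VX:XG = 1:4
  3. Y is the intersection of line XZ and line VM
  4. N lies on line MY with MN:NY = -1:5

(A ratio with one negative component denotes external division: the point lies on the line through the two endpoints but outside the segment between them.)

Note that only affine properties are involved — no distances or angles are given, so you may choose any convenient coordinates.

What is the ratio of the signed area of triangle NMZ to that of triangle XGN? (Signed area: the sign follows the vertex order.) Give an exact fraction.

[NMZ]:[XGN] = 45/68

Set M = (0, 0), V = (1, 0), Z = (0, 1); any affine frame gives the same invariant.
1. G lies on line ZM with ZG:GM = 2:1 ⇒ G = (0, 1/3)
2. X lies on line VG with VX:XG = 1:4 ⇒ X = (4/5, 1/15)
3. Y is the intersection of line XZ and line VM ⇒ Y = (6/7, 0)
4. N lies on line MY with MN:NY = -1:5 ⇒ N = (-3/14, 0)
2·[NMZ] = 3/14, 2·[XGN] = 34/105
[NMZ]:[XGN] = 3/14:34/105 = 45/68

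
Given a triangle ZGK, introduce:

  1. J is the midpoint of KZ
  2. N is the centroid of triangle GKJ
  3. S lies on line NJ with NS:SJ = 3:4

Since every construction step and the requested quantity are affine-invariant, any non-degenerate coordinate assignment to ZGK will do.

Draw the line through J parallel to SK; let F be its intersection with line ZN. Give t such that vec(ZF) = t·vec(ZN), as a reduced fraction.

t = 4/11

Work in coordinates with Z = (0, 0), G = (1, 0), K = (0, 1).
1. J is the midpoint of KZ ⇒ J = (0, 1/2)
2. N is the centroid of triangle GKJ ⇒ N = (1/3, 1/2)
3. S lies on line NJ with NS:SJ = 3:4 ⇒ S = (4/21, 1/2)
through J parallel to SK: direction (-4/21, 1/2); meets ZN at F = (4/33, 2/11)
F = Z + t·(N−Z) with t = 4/11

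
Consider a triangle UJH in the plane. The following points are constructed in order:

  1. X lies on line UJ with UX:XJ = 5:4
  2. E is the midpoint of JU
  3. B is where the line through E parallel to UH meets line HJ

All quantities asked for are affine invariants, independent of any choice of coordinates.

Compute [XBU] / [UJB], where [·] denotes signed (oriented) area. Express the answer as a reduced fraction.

Set U = (0, 0), J = (1, 0), H = (0, 1); any affine frame gives the same invariant.
1. X lies on line UJ with UX:XJ = 5:4 ⇒ X = (5/9, 0)
2. E is the midpoint of JU ⇒ E = (1/2, 0)
3. B is where the line through E parallel to UH meets line HJ ⇒ B = (1/2, 1/2)
2·[XBU] = 5/18, 2·[UJB] = 1/2
[XBU]:[UJB] = 5/18:1/2 = 5/9

[XBU]:[UJB] = 5/9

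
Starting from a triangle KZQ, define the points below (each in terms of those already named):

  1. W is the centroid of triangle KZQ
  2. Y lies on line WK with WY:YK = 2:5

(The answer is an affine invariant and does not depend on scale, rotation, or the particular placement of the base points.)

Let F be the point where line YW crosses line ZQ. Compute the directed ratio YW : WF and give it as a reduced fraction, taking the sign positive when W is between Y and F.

YW:WF = 4/7

Work in coordinates with K = (0, 0), Z = (1, 0), Q = (0, 1).
1. W is the centroid of triangle KZQ ⇒ W = (1/3, 1/3)
2. Y lies on line WK with WY:YK = 2:5 ⇒ Y = (5/21, 5/21)
line YW meets ZQ at F = (1/2, 1/2)
W = Y + t·(F−Y) with t = 4/11, so YW:WF = 4/11:7/11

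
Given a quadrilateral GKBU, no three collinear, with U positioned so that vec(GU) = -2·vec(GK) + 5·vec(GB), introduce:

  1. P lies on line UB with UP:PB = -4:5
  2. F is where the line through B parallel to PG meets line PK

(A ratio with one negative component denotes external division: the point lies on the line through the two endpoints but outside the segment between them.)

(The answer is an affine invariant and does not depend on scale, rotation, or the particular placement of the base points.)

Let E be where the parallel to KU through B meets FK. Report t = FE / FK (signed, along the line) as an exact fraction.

t = 65/44

Assign G = (0, 0), K = (1, 0), B = (0, 1), U = (-2, 5) — the answer is frame-independent, so this choice is without loss of generality.
1. P lies on line UB with UP:PB = -4:5 ⇒ P = (-10, 21)
2. F is where the line through B parallel to PG meets line PK ⇒ F = (-100/21, 11)
through B parallel to KU: direction (-3, 5); meets FK at E = (15/4, -21/4)
E = F + t·(K−F) with t = 65/44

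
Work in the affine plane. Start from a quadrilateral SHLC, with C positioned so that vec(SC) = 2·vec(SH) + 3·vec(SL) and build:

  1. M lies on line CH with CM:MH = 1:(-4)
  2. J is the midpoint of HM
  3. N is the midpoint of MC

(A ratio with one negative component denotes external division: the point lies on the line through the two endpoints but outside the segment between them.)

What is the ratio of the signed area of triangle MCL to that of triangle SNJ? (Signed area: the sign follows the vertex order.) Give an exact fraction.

[MCL]:[SNJ] = 8/9

Work in coordinates with S = (0, 0), H = (1, 0), L = (0, 1), C = (2, 3).
1. M lies on line CH with CM:MH = 1:(-4) ⇒ M = (7/3, 4)
2. J is the midpoint of HM ⇒ J = (5/3, 2)
3. N is the midpoint of MC ⇒ N = (13/6, 7/2)
2·[MCL] = -4/3, 2·[SNJ] = -3/2
[MCL]:[SNJ] = -4/3:-3/2 = 8/9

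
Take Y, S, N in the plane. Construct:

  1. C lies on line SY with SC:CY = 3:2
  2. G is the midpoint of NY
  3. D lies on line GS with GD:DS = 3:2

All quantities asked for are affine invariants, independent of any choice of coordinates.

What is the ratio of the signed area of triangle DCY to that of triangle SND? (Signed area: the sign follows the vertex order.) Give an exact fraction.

[DCY]:[SND] = -2/5

Choose coordinates Y = (0, 0), S = (1, 0), N = (0, 1).
1. C lies on line SY with SC:CY = 3:2 ⇒ C = (2/5, 0)
2. G is the midpoint of NY ⇒ G = (0, 1/2)
3. D lies on line GS with GD:DS = 3:2 ⇒ D = (3/5, 1/5)
2·[DCY] = -2/25, 2·[SND] = 1/5
[DCY]:[SND] = -2/25:1/5 = -2/5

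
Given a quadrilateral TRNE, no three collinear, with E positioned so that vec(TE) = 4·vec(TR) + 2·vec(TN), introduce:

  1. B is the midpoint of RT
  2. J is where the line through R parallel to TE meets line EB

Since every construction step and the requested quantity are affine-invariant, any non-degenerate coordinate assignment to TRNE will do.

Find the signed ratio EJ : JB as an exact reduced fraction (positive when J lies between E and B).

EJ:JB = -2

Work in coordinates with T = (0, 0), R = (1, 0), N = (0, 1), E = (4, 2).
1. B is the midpoint of RT ⇒ B = (1/2, 0)
2. J is where the line through R parallel to TE meets line EB ⇒ J = (-3, -2)
J = E + t·(B−E) with t = 2, so EJ:JB = t:(1−t) = 2:-1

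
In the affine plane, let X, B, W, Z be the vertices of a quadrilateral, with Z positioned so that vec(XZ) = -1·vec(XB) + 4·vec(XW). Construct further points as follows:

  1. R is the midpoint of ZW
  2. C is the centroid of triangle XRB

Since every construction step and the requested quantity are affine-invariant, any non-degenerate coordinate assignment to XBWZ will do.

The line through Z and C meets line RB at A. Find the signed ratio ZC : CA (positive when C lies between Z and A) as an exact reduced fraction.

Choose coordinates X = (0, 0), B = (1, 0), W = (0, 1), Z = (-1, 4).
1. R is the midpoint of ZW ⇒ R = (-1/2, 5/2)
2. C is the centroid of triangle XRB ⇒ C = (1/6, 5/6)
line ZC meets RB at A = (-4/11, 25/11)
C = Z + t·(A−Z) with t = 11/6, so ZC:CA = 11/6:-5/6

ZC:CA = -11/5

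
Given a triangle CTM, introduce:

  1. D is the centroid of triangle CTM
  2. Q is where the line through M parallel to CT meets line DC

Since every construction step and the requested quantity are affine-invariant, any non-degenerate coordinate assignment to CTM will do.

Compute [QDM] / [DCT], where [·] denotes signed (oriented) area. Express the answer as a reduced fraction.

Choose coordinates C = (0, 0), T = (1, 0), M = (0, 1).
1. D is the centroid of triangle CTM ⇒ D = (1/3, 1/3)
2. Q is where the line through M parallel to CT meets line DC ⇒ Q = (1, 1)
2·[QDM] = -2/3, 2·[DCT] = 1/3
[QDM]:[DCT] = -2/3:1/3 = -2

[QDM]:[DCT] = -2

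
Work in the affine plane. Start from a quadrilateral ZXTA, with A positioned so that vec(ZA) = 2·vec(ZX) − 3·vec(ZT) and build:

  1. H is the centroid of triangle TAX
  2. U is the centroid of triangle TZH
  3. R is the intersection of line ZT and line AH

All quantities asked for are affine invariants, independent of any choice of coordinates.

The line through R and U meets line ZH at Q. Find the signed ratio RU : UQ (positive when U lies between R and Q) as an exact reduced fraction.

RU:UQ = 4

Work in coordinates with Z = (0, 0), X = (1, 0), T = (0, 1), A = (2, -3).
1. H is the centroid of triangle TAX ⇒ H = (1, -2/3)
2. U is the centroid of triangle TZH ⇒ U = (1/3, 1/9)
3. R is the intersection of line ZT and line AH ⇒ R = (0, 5/3)
line RU meets ZH at Q = (5/12, -5/18)
U = R + t·(Q−R) with t = 4/5, so RU:UQ = 4/5:1/5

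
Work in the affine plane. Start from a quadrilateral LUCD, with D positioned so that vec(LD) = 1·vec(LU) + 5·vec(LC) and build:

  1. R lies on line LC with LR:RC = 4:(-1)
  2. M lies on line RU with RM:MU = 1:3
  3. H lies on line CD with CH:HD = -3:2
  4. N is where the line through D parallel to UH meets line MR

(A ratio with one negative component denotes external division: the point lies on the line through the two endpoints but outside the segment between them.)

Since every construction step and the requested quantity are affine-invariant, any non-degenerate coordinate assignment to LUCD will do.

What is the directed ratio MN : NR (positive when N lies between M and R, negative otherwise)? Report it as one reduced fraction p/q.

MN:NR = -21/68

Assign L = (0, 0), U = (1, 0), C = (0, 1), D = (1, 5) — the answer is frame-independent, so this choice is without loss of generality.
1. R lies on line LC with LR:RC = 4:(-1) ⇒ R = (0, 4/3)
2. M lies on line RU with RM:MU = 1:3 ⇒ M = (1/4, 1)
3. H lies on line CD with CH:HD = -3:2 ⇒ H = (3, 13)
4. N is where the line through D parallel to UH meets line MR ⇒ N = (17/47, 40/47)
N = M + t·(R−M) with t = -21/47, so MN:NR = t:(1−t) = -21/47:68/47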